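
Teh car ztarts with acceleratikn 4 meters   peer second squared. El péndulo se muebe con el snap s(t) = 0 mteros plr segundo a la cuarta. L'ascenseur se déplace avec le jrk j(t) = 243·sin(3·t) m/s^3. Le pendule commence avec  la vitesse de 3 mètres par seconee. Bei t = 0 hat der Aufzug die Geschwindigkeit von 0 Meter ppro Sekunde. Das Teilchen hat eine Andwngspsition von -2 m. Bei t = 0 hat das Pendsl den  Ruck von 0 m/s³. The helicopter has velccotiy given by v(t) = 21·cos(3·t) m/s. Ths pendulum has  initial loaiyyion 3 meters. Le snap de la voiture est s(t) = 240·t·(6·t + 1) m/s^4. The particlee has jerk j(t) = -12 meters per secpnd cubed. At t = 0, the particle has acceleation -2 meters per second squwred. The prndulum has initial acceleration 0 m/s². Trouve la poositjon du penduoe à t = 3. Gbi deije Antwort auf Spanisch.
Partiendo del snap s(t) = 0, tomamos 4 integrales. Integrando el snap y usando la condición inicial j(0) = 0, obtenemos j(t) = 0. Integrando la sacudida y usando la condición inicial a(0) = 0, obtenemos a(t) = 0. La integral de la aceleración, con v(0) = 3, da la velocidad: v(t) = 3. La antiderivada de la velocidad es la posición. Usando x(0) = 3, obtenemos x(t) = 3·t + 3. De la ecuación de la posición x(t) = 3·t + 3, sustituimos t = 3 para obtener x = 12.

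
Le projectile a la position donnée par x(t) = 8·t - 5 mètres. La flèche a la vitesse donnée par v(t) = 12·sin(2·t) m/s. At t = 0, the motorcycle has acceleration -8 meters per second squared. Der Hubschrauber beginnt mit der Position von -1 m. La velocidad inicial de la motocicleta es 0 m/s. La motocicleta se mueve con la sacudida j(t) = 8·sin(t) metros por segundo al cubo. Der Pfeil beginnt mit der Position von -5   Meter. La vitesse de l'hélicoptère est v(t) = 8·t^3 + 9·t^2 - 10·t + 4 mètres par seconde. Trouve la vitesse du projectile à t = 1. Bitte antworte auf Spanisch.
Debemos derivar nuestra ecuación de la posición x(t) = 8·t - 5 1 vez. Derivando la posición, obtenemos la velocidad: v(t) = 8. De la ecuación de la velocidad v(t) = 8, sustituimos t = 1 para obtener v = 8.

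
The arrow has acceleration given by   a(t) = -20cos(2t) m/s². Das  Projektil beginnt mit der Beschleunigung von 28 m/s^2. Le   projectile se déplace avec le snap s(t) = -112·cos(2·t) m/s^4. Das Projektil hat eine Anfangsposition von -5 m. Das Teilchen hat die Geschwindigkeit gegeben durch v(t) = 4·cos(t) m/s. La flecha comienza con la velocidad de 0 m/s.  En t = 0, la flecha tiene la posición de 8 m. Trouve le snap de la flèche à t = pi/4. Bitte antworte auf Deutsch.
Wir müssen unsere Gleichung für die Beschleunigung a(t) = -20·cos(2·t) 2-mal ableiten. Durch Ableiten von der Beschleunigung erhalten wir den Ruck: j(t) = 40·sin(2·t). Die Ableitung von dem Ruck ergibt den Snap: s(t) = 80·cos(2·t). Mit s(t) = 80·cos(2·t) und Einsetzen von t = pi/4, finden wir s = 0.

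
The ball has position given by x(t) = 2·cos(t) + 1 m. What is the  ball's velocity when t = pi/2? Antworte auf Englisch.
To solve this, we need to take 1 derivative of our position equation x(t) = 2·cos(t) + 1. Taking d/dt of x(t), we find v(t) = -2·sin(t). From the given velocity equation v(t) = -2·sin(t), we substitute t = pi/2 to get v = -2.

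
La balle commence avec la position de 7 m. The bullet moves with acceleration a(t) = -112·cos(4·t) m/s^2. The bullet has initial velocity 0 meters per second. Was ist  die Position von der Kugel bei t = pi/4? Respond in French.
En partant de l'accélération a(t) = -112·cos(4·t), nous prenons 2 intégrales. L'intégrale de l'accélération, avec v(0) = 0, donne la vitesse: v(t) = -28·sin(4·t). En prenant ∫v(t)dt et en appliquant x(0) = 7, nous trouvons x(t) = 7·cos(4·t). Nous avons la position x(t) = 7·cos(4·t). En substituant t = pi/4: x(pi/4) = -7.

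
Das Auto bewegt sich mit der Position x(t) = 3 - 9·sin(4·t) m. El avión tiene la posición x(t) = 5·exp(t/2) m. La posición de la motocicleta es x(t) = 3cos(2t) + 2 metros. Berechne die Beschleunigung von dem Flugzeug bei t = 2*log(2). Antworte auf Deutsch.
Wir müssen unsere Gleichung für die Position x(t) = 5·exp(t/2) 2-mal ableiten. Die Ableitung von der Position ergibt die Geschwindigkeit: v(t) = 5·exp(t/2)/2. Mit d/dt von v(t) finden wir a(t) = 5·exp(t/2)/4. Aus der Gleichung für die Beschleunigung a(t) = 5·exp(t/2)/4, setzen wir t = 2*log(2) ein und erhalten a = 5/2.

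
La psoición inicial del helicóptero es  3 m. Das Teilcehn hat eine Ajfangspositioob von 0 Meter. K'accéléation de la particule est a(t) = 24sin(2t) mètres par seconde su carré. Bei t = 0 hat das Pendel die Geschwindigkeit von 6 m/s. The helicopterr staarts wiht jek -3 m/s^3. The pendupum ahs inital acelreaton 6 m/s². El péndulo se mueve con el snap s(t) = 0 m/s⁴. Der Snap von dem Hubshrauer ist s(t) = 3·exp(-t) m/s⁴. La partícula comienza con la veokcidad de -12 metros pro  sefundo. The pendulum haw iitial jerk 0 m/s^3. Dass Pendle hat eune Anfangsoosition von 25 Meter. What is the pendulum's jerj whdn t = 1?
We need to integrate our snap equation s(t) = 0 1 time. Integrating snap and using the initial condition j(0) = 0, we get j(t) = 0. We have jerk j(t) = 0. Substituting t = 1: j(1) = 0.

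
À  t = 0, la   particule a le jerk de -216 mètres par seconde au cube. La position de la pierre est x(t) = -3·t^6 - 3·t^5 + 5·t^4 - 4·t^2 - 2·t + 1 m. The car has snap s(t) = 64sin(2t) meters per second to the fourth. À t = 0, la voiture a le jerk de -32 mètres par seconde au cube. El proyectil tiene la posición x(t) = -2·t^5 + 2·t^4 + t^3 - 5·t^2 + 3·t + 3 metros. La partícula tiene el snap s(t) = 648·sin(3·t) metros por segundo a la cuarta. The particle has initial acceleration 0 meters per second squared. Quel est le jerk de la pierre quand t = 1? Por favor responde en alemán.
Ausgehend von der Position x(t) = -3·t^6 - 3·t^5 + 5·t^4 - 4·t^2 - 2·t + 1, nehmen wir 3 Ableitungen. Durch Ableiten von der Position erhalten wir die Geschwindigkeit: v(t) = -18·t^5 - 15·t^4 + 20·t^3 - 8·t - 2. Mit d/dt von v(t) finden wir a(t) = -90·t^4 - 60·t^3 + 60·t^2 - 8. Durch Ableiten von der Beschleunigung erhalten wir den Ruck: j(t) = -360·t^3 - 180·t^2 + 120·t. Aus der Gleichung für den Ruck j(t) = -360·t^3 - 180·t^2 + 120·t, setzen wir t = 1 ein und erhalten j = -420.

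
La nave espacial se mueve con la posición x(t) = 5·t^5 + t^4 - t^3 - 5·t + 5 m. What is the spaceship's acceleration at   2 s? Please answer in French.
Pour résoudre ceci, nous devons prendre 2 dérivées de notre équation de la position x(t) = 5·t^5 + t^4 - t^3 - 5·t + 5. En dérivant la position, nous obtenons la vitesse: v(t) = 25·t^4 + 4·t^3 - 3·t^2 - 5. La dérivée de la vitesse donne l'accélération: a(t) = 100·t^3 + 12·t^2 - 6·t. Nous avons l'accélération a(t) = 100·t^3 + 12·t^2 - 6·t. En substituant t = 2: a(2) = 836.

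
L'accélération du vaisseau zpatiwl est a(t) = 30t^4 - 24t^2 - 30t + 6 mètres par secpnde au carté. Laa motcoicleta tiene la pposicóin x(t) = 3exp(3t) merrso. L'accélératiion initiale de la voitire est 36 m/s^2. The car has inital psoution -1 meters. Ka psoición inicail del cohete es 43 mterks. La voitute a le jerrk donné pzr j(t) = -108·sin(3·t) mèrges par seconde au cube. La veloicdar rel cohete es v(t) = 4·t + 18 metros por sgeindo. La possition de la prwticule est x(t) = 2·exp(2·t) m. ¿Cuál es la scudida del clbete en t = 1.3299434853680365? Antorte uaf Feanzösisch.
Nous devons dériver notre équation de la vitesse v(t) = 4·t + 18 2 fois. En prenant d/dt de v(t), nous trouvons a(t) = 4. En prenant d/dt de a(t), nous trouvons j(t) = 0. En utilisant j(t) = 0 et en substituant t = 1.3299434853680365, nous trouvons j = 0.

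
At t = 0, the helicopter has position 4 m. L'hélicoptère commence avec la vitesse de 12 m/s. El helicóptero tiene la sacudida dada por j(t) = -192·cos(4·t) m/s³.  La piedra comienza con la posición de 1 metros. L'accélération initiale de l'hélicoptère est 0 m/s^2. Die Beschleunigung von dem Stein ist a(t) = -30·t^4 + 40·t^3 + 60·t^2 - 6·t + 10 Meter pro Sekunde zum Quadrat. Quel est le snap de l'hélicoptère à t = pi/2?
En partant du jerk j(t) = -192·cos(4·t), nous prenons 1 dérivée. En prenant d/dt de j(t), nous trouvons s(t) = 768·sin(4·t). En utilisant s(t) = 768·sin(4·t) et en substituant t = pi/2, nous trouvons s = 0.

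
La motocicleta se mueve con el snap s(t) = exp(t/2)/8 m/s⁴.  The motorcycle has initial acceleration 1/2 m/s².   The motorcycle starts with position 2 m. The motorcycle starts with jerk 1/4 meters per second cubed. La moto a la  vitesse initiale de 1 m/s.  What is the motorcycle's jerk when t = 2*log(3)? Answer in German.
Wir müssen unsere Gleichung für den Snap s(t) = exp(t/2)/8 1-mal integrieren. Mit ∫s(t)dt und Anwendung von j(0) = 1/4, finden wir j(t) = exp(t/2)/4. Aus der Gleichung für den Ruck j(t) = exp(t/2)/4, setzen wir t = 2*log(3) ein und erhalten j = 3/4.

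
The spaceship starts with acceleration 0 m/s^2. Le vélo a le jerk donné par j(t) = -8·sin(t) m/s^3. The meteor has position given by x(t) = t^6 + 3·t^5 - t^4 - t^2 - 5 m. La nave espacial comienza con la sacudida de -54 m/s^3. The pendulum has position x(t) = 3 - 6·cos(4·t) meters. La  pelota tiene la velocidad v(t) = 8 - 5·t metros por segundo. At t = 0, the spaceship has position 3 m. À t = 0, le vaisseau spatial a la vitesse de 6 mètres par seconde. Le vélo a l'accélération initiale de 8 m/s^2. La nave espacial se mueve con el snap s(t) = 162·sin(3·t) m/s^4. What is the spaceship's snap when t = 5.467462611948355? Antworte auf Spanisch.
De la ecuación del snap s(t) = 162·sin(3·t), sustituimos t = 5.467462611948355 para obtener s = -103.670826065570.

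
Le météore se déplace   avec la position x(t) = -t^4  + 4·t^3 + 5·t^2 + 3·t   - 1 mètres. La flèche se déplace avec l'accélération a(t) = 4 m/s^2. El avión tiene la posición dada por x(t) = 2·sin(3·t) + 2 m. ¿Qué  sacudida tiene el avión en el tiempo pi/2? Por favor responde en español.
Para resolver esto, necesitamos tomar 3 derivadas de nuestra ecuación de la posición x(t) = 2·sin(3·t) + 2. Derivando la posición, obtenemos la velocidad: v(t) = 6·cos(3·t). Derivando la velocidad, obtenemos la aceleración: a(t) = -18·sin(3·t). Tomando d/dt de a(t), encontramos j(t) = -54·cos(3·t). Usando j(t) = -54·cos(3·t) y sustituyendo t = pi/2, encontramos j = 0.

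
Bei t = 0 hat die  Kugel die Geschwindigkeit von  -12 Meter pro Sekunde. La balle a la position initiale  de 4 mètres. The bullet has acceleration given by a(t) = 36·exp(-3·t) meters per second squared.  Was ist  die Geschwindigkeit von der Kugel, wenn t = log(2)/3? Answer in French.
En partant de l'accélération a(t) = 36·exp(-3·t), nous prenons 1 primitive. En prenant ∫a(t)dt et en appliquant v(0) = -12, nous trouvons v(t) = -12·exp(-3·t). De l'équation de la vitesse v(t) = -12·exp(-3·t), nous substituons t = log(2)/3 pour obtenir v = -6.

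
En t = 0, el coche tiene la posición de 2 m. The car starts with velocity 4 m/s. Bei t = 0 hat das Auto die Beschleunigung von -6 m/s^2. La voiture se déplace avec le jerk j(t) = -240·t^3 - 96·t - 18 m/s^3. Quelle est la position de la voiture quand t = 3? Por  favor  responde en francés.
Nous devons trouver la primitive de notre équation du jerk j(t) = -240·t^3 - 96·t - 18 3 fois. En intégrant le jerk et en utilisant la condition initiale a(0) = -6, nous obtenons a(t) = -60·t^4 - 48·t^2 - 18·t - 6. L'intégrale de l'accélération est la vitesse. En utilisant v(0) = 4, nous obtenons v(t) = -12·t^5 - 16·t^3 - 9·t^2 - 6·t + 4. En prenant ∫v(t)dt et en appliquant x(0) = 2, nous trouvons x(t) = -2·t^6 - 4·t^4 - 3·t^3 - 3·t^2 + 4·t + 2. En utilisant x(t) = -2·t^6 - 4·t^4 - 3·t^3 - 3·t^2 + 4·t + 2 et en substituant t = 3, nous trouvons x = -1876.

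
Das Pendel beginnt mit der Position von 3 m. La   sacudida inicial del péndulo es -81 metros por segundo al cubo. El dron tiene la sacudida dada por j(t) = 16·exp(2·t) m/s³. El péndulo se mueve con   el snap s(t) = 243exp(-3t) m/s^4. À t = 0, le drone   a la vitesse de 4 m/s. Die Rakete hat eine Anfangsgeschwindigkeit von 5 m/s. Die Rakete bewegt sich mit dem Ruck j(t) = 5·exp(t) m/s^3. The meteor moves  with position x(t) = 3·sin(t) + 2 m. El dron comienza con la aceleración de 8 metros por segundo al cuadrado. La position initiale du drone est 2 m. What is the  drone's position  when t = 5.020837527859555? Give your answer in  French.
En partant du jerk j(t) = 16·exp(2·t), nous prenons 3 intégrales. En prenant ∫j(t)dt et en appliquant a(0) = 8, nous trouvons a(t) = 8·exp(2·t). La primitive de l'accélération, avec v(0) = 4, donne la vitesse: v(t) = 4·exp(2·t). En prenant ∫v(t)dt et en appliquant x(0) = 2, nous trouvons x(t) = 2·exp(2·t). De l'équation de la position x(t) = 2·exp(2·t), nous substituons t = 5.020837527859555 pour obtenir x = 45927.6327810018.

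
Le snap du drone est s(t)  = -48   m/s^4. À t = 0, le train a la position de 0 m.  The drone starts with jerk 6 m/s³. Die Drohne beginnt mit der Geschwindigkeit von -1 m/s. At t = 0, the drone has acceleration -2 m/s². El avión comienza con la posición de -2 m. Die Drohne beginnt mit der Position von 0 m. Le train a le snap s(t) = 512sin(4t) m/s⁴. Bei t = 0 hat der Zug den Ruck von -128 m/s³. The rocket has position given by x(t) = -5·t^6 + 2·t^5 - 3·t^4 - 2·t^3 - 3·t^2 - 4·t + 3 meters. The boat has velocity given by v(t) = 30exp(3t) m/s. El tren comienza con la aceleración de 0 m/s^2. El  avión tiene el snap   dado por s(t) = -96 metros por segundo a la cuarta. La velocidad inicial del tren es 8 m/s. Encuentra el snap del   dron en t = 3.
De la ecuación del snap s(t) = -48, sustituimos t = 3 para obtener s = -48.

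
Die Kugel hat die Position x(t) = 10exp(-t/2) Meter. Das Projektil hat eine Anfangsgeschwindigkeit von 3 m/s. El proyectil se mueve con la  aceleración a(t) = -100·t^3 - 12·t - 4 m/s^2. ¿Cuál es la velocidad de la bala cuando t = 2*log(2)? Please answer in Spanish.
Para resolver esto, necesitamos tomar 1 derivada de nuestra ecuación de la posición x(t) = 10·exp(-t/2). Tomando d/dt de x(t), encontramos v(t) = -5·exp(-t/2). Usando v(t) = -5·exp(-t/2) y sustituyendo t = 2*log(2), encontramos v = -5/2.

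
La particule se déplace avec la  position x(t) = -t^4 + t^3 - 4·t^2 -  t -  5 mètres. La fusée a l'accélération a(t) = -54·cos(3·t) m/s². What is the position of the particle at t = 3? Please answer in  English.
We have position x(t) = -t^4 + t^3 - 4·t^2 - t - 5. Substituting t = 3: x(3) = -98.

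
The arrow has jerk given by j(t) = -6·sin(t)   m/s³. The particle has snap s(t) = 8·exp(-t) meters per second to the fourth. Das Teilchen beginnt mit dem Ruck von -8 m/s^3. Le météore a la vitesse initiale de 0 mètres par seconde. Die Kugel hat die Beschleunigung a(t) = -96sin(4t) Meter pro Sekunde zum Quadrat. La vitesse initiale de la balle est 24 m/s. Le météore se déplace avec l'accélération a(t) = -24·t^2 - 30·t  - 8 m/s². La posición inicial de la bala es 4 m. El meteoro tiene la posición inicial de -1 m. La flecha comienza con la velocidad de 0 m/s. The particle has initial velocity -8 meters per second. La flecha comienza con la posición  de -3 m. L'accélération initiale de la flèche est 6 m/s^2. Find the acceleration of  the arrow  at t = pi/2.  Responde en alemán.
Ausgehend von dem Ruck j(t) = -6·sin(t), nehmen wir 1 Integral. Das Integral von dem Ruck ist die Beschleunigung. Mit a(0) = 6 erhalten wir a(t) = 6·cos(t). Mit a(t) = 6·cos(t) und Einsetzen von t = pi/2, finden wir a = 0.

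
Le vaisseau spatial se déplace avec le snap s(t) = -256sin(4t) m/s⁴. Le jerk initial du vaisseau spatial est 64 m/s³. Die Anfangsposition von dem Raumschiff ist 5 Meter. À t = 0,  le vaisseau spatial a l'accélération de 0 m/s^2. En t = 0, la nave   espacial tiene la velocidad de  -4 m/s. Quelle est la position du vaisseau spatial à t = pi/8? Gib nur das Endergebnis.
La position à t = pi/8 est x = 4.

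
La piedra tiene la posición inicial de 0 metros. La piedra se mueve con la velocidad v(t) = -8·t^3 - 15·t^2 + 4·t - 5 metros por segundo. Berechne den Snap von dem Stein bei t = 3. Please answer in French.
Pour résoudre ceci, nous devons prendre 3 dérivées de notre équation de la vitesse v(t) = -8·t^3 - 15·t^2 + 4·t - 5. En prenant d/dt de v(t), nous trouvons a(t) = -24·t^2 - 30·t + 4. La dérivée de l'accélération donne le jerk: j(t) = -48·t - 30. La dérivée du jerk donne le snap: s(t) = -48. De l'équation du snap s(t) = -48, nous substituons t = 3 pour obtenir s = -48.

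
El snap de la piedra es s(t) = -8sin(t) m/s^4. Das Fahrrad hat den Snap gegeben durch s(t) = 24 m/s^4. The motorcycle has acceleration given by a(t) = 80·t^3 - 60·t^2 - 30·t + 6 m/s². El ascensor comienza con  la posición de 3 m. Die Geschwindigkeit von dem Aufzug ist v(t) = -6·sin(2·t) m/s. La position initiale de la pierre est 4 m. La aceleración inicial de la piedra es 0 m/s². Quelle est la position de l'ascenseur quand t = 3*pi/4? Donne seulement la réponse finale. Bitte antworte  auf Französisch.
La réponse est 0.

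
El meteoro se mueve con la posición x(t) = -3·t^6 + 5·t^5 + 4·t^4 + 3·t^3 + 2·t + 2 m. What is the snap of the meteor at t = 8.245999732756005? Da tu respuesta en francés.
Nous devons dériver notre équation de la position x(t) = -3·t^6 + 5·t^5 + 4·t^4 + 3·t^3 + 2·t + 2 4 fois. La dérivée de la position donne la vitesse: v(t) = -18·t^5 + 25·t^4 + 16·t^3 + 9·t^2 + 2. En dérivant la vitesse, nous obtenons l'accélération: a(t) = -90·t^4 + 100·t^3 + 48·t^2 + 18·t. En prenant d/dt de a(t), nous trouvons j(t) = -360·t^3 + 300·t^2 + 96·t + 18. En prenant d/dt de j(t), nous trouvons s(t) = -1080·t^2 + 600·t + 96. Nous avons le snap s(t) = -1080·t^2 + 600·t + 96. En substituant t = 8.245999732756005: s(8.245999732756005) = -68392.6326803675.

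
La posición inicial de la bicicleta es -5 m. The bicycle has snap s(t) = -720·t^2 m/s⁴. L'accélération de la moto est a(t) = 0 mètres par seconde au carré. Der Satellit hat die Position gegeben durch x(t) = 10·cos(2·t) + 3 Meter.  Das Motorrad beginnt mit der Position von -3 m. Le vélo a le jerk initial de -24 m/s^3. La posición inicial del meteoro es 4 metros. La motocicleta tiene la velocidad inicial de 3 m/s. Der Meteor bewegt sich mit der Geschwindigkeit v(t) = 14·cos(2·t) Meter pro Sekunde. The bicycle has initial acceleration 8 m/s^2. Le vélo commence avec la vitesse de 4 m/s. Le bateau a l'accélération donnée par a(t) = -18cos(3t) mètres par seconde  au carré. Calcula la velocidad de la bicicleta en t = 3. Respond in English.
To solve this, we need to take 3 antiderivatives of our snap equation s(t) = -720·t^2. Taking ∫s(t)dt and applying j(0) = -24, we find j(t) = -240·t^3 - 24. The integral of jerk, with a(0) = 8, gives acceleration: a(t) = -60·t^4 - 24·t + 8. The integral of acceleration, with v(0) = 4, gives velocity: v(t) = -12·t^5 - 12·t^2 + 8·t + 4. From the given velocity equation v(t) = -12·t^5 - 12·t^2 + 8·t + 4, we substitute t = 3 to get v = -2996.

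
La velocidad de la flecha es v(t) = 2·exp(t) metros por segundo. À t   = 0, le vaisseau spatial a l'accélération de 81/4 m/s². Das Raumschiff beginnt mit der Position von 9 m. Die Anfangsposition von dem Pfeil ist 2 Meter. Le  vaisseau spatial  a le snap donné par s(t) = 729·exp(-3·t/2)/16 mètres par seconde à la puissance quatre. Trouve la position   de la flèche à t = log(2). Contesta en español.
Debemos encontrar la integral de nuestra ecuación de la velocidad v(t) = 2·exp(t) 1 vez. Tomando ∫v(t)dt y aplicando x(0) = 2, encontramos x(t) = 2·exp(t). Tenemos la posición x(t) = 2·exp(t). Sustituyendo t = log(2): x(log(2)) = 4.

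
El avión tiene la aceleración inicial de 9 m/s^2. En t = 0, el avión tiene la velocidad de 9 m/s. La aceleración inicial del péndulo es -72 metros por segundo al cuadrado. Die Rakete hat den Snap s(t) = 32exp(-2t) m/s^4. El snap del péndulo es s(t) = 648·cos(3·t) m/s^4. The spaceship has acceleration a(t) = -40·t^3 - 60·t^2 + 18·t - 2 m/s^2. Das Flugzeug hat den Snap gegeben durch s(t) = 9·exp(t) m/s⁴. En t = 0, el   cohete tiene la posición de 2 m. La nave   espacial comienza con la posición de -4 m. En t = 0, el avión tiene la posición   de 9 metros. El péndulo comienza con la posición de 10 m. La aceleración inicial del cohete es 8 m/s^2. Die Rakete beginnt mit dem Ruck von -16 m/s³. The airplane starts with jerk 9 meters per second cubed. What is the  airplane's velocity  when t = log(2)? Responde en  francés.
En partant du snap s(t) = 9·exp(t), nous prenons 3 primitives. En prenant ∫s(t)dt et en appliquant j(0) = 9, nous trouvons j(t) = 9·exp(t). En intégrant le jerk et en utilisant la condition initiale a(0) = 9, nous obtenons a(t) = 9·exp(t). En intégrant l'accélération et en utilisant la condition initiale v(0) = 9, nous obtenons v(t) = 9·exp(t). En utilisant v(t) = 9·exp(t) et en substituant t = log(2), nous trouvons v = 18.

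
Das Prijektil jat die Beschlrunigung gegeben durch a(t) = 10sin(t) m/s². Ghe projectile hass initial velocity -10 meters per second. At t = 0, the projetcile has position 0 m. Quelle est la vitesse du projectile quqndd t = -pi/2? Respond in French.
En partant de l'accélération a(t) = 10·sin(t), nous prenons 1 intégrale. En intégrant l'accélération et en utilisant la condition initiale v(0) = -10, nous obtenons v(t) = -10·cos(t). De l'équation de la vitesse v(t) = -10·cos(t), nous substituons t = -pi/2 pour obtenir v = 0.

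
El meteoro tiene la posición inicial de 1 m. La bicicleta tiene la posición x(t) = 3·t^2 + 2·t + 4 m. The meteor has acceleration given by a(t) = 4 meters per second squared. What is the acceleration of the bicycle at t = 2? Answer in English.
We must differentiate our position equation x(t) = 3·t^2 + 2·t + 4 2 times. Differentiating position, we get velocity: v(t) = 6·t + 2. Taking d/dt of v(t), we find a(t) = 6. From the given acceleration equation a(t) = 6, we substitute t = 2 to get a = 6.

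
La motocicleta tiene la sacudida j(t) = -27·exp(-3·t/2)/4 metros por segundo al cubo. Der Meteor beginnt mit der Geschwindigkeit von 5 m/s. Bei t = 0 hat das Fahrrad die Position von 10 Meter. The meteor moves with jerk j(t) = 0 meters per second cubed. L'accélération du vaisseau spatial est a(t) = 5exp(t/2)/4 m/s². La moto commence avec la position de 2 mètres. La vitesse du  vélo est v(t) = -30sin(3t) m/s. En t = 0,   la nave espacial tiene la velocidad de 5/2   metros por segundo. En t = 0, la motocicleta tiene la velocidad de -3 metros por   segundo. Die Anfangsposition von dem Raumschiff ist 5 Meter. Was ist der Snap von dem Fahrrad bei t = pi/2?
Wir müssen unsere Gleichung für die Geschwindigkeit v(t) = -30·sin(3·t) 3-mal ableiten. Die Ableitung von der Geschwindigkeit ergibt die Beschleunigung: a(t) = -90·cos(3·t). Durch Ableiten von der Beschleunigung erhalten wir den Ruck: j(t) = 270·sin(3·t). Durch Ableiten von dem Ruck erhalten wir den Snap: s(t) = 810·cos(3·t). Mit s(t) = 810·cos(3·t) und Einsetzen von t = pi/2, finden wir s = 0.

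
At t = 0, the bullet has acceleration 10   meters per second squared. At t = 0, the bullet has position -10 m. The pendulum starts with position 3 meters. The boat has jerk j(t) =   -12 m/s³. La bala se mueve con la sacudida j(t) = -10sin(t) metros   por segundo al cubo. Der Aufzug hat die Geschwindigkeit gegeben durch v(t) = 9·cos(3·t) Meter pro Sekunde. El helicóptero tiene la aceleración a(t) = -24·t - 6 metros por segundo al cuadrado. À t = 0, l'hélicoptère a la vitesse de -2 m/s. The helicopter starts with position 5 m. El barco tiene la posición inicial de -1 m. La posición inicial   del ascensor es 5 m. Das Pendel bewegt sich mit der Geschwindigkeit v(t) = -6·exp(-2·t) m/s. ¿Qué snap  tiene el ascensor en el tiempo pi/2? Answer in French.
En partant de la vitesse v(t) = 9·cos(3·t), nous prenons 3 dérivées. En prenant d/dt de v(t), nous trouvons a(t) = -27·sin(3·t). En prenant d/dt de a(t), nous trouvons j(t) = -81·cos(3·t). En prenant d/dt de j(t), nous trouvons s(t) = 243·sin(3·t). En utilisant s(t) = 243·sin(3·t) et en substituant t = pi/2, nous trouvons s = -243.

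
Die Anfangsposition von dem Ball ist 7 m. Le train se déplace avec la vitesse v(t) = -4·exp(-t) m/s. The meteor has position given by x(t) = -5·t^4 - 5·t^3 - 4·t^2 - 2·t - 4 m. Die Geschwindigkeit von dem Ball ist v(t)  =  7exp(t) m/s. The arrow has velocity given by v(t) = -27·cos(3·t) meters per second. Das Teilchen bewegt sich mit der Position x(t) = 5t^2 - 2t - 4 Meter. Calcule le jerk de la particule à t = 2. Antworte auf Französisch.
Pour résoudre ceci, nous devons prendre 3 dérivées de notre équation de la position x(t) = 5·t^2 - 2·t - 4. En prenant d/dt de x(t), nous trouvons v(t) = 10·t - 2. En prenant d/dt de v(t), nous trouvons a(t) = 10. La dérivée de l'accélération donne le jerk: j(t) = 0. En utilisant j(t) = 0 et en substituant t = 2, nous trouvons j = 0.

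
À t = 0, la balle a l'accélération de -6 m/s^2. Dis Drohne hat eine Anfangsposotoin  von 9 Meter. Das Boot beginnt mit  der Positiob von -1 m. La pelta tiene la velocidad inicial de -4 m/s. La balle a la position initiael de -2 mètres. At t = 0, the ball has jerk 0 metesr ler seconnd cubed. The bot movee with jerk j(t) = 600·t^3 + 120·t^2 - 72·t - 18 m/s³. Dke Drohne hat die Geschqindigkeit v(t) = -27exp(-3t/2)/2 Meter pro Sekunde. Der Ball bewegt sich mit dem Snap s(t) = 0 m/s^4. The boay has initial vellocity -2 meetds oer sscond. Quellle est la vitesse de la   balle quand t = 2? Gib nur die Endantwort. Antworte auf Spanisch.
La respuesta es -16.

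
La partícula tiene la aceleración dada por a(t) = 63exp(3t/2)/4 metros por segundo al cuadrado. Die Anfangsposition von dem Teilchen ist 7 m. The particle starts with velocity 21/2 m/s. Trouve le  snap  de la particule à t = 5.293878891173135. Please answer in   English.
Starting from acceleration a(t) = 63·exp(3·t/2)/4, we take 2 derivatives. The derivative of acceleration gives jerk: j(t) = 189·exp(3·t/2)/8. Taking d/dt of j(t), we find s(t) = 567·exp(3·t/2)/16. Using s(t) = 567·exp(3·t/2)/16 and substituting t = 5.293878891173135, we find s = 99567.2842518985.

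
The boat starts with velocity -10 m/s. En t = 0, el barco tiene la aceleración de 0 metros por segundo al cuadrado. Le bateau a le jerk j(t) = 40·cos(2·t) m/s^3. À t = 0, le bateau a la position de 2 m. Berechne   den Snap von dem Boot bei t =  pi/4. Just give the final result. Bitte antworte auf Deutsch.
Bei t = pi/4, s = -80.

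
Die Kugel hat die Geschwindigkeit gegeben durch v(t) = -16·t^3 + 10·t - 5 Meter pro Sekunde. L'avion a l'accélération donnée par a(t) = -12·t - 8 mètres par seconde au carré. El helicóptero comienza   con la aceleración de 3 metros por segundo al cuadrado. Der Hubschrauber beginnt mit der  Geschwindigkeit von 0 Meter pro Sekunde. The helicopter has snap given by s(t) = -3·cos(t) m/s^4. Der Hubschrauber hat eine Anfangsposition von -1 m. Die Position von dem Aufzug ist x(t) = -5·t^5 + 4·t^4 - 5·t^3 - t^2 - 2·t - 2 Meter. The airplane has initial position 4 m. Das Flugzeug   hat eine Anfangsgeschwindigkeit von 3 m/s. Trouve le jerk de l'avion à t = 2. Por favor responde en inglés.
To solve this, we need to take 1 derivative of our acceleration equation a(t) = -12·t - 8. The derivative of acceleration gives jerk: j(t) = -12. From the given jerk equation j(t) = -12, we substitute t = 2 to get j = -12.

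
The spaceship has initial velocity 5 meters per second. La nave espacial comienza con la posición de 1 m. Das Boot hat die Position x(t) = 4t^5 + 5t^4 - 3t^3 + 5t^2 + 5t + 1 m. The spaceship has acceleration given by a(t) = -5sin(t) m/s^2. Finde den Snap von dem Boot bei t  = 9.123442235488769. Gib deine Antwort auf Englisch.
Starting from position x(t) = 4·t^5 + 5·t^4 - 3·t^3 + 5·t^2 + 5·t + 1, we take 4 derivatives. Differentiating position, we get velocity: v(t) = 20·t^4 + 20·t^3 - 9·t^2 + 10·t + 5. Differentiating velocity, we get acceleration: a(t) = 80·t^3 + 60·t^2 - 18·t + 10. Taking d/dt of a(t), we find j(t) = 240·t^2 + 120·t - 18. Differentiating jerk, we get snap: s(t) = 480·t + 120. Using s(t) = 480·t + 120 and substituting t = 9.123442235488769, we find s = 4499.25227303461.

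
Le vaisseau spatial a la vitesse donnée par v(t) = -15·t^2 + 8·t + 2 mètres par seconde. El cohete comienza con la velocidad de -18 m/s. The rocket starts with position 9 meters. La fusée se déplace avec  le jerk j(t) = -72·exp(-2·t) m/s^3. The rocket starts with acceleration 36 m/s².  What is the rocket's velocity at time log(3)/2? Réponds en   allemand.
Wir müssen unsere Gleichung für den Ruck j(t) = -72·exp(-2·t) 2-mal integrieren. Das Integral von dem Ruck ist die Beschleunigung. Mit a(0) = 36 erhalten wir a(t) = 36·exp(-2·t). Durch Integration von der Beschleunigung und Verwendung der Anfangsbedingung v(0) = -18, erhalten wir v(t) = -18·exp(-2·t). Mit v(t) = -18·exp(-2·t) und Einsetzen von t = log(3)/2, finden wir v = -6.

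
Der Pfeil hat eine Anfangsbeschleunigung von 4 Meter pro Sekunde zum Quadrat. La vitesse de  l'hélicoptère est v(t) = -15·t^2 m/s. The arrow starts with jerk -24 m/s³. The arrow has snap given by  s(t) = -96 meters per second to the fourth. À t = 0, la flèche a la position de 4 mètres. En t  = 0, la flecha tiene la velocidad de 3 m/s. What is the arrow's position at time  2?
We must find the integral of our snap equation s(t) = -96 4 times. Integrating snap and using the initial condition j(0) = -24, we get j(t) = -96·t - 24. Finding the integral of j(t) and using a(0) = 4: a(t) = -48·t^2 - 24·t + 4. Integrating acceleration and using the initial condition v(0) = 3, we get v(t) = -16·t^3 - 12·t^2 + 4·t + 3. Taking ∫v(t)dt and applying x(0) = 4, we find x(t) = -4·t^4 - 4·t^3 + 2·t^2 + 3·t + 4. From the given position equation x(t) = -4·t^4 - 4·t^3 + 2·t^2 + 3·t + 4, we substitute t = 2 to get x = -78.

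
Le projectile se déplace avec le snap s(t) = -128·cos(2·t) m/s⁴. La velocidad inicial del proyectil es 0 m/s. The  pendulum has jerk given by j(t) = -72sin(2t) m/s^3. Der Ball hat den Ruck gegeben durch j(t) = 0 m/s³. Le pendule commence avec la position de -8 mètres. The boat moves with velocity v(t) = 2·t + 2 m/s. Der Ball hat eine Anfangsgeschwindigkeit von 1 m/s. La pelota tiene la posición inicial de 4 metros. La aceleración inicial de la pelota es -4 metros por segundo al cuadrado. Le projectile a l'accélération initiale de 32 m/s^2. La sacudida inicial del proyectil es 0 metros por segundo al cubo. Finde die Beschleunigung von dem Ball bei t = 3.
Wir müssen die Stammfunktion unserer Gleichung für den Ruck j(t) = 0 1-mal finden. Die Stammfunktion von dem Ruck, mit a(0) = -4, ergibt die Beschleunigung: a(t) = -4. Mit a(t) = -4 und Einsetzen von t = 3, finden wir a = -4.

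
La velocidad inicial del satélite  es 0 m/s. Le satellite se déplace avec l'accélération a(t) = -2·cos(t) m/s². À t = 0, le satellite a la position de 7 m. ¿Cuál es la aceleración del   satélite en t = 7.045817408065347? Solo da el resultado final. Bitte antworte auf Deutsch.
Die Beschleunigung bei t = 7.045817408065347 ist a = -1.44604038254911.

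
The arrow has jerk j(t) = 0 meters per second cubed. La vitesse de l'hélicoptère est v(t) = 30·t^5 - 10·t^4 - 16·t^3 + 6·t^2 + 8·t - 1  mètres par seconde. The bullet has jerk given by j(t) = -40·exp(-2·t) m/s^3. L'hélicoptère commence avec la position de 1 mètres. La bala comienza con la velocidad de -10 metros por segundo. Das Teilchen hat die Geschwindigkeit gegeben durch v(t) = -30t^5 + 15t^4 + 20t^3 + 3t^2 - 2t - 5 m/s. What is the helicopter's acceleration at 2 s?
Starting from velocity v(t) = 30·t^5 - 10·t^4 - 16·t^3 + 6·t^2 + 8·t - 1, we take 1 derivative. The derivative of velocity gives acceleration: a(t) = 150·t^4 - 40·t^3 - 48·t^2 + 12·t + 8. From the given acceleration equation a(t) = 150·t^4 - 40·t^3 - 48·t^2 + 12·t + 8, we substitute t = 2 to get a = 1920.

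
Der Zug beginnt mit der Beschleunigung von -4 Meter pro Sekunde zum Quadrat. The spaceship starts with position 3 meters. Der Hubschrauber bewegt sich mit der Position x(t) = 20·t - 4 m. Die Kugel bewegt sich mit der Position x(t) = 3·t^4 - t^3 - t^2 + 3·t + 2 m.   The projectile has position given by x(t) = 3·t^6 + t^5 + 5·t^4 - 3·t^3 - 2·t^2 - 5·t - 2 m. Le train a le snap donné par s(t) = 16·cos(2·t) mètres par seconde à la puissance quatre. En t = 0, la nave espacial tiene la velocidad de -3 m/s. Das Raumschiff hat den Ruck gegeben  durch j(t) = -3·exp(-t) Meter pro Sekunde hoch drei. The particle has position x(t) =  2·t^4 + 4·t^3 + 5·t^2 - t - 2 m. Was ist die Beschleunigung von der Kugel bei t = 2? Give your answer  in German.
Um dies zu lösen, müssen wir 2 Ableitungen unserer Gleichung für die Position x(t) = 3·t^4 - t^3 - t^2 + 3·t + 2 nehmen. Mit d/dt von x(t) finden wir v(t) = 12·t^3 - 3·t^2 - 2·t + 3. Mit d/dt von v(t) finden wir a(t) = 36·t^2 - 6·t - 2. Wir haben die Beschleunigung a(t) = 36·t^2 - 6·t - 2. Durch Einsetzen von t = 2: a(2) = 130.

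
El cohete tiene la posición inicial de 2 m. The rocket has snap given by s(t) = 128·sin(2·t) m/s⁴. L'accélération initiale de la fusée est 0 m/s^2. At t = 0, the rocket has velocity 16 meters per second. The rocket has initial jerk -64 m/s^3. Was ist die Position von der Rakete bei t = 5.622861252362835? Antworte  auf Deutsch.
Um dies zu lösen, müssen wir 4 Stammfunktionen unserer Gleichung für den Snap s(t) = 128·sin(2·t) finden. Durch Integration von dem Snap und Verwendung der Anfangsbedingung j(0) = -64, erhalten wir j(t) = -64·cos(2·t). Die Stammfunktion von dem Ruck ist die Beschleunigung. Mit a(0) = 0 erhalten wir a(t) = -32·sin(2·t). Durch Integration von der Beschleunigung und Verwendung der Anfangsbedingung v(0) = 16, erhalten wir v(t) = 16·cos(2·t). Durch Integration von der Geschwindigkeit und Verwendung der Anfangsbedingung x(0) = 2, erhalten wir x(t) = 8·sin(2·t) + 2. Wir haben die Position x(t) = 8·sin(2·t) + 2. Durch Einsetzen von t = 5.622861252362835: x(5.622861252362835) = -5.75100593244423.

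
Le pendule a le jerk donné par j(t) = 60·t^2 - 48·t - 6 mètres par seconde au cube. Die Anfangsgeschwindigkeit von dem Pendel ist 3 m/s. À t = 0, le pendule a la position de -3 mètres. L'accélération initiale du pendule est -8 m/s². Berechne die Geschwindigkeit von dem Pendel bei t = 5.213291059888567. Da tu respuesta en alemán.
Um dies zu lösen, müssen wir 2 Stammfunktionen unserer Gleichung für den Ruck j(t) = 60·t^2 - 48·t - 6 finden. Das Integral von dem Ruck, mit a(0) = -8, ergibt die Beschleunigung: a(t) = 20·t^3 - 24·t^2 - 6·t - 8. Die Stammfunktion von der Beschleunigung, mit v(0) = 3, ergibt die Geschwindigkeit: v(t) = 5·t^4 - 8·t^3 - 3·t^2 - 8·t + 3. Mit v(t) = 5·t^4 - 8·t^3 - 3·t^2 - 8·t + 3 und Einsetzen von t = 5.213291059888567, finden wir v = 2439.57516092070.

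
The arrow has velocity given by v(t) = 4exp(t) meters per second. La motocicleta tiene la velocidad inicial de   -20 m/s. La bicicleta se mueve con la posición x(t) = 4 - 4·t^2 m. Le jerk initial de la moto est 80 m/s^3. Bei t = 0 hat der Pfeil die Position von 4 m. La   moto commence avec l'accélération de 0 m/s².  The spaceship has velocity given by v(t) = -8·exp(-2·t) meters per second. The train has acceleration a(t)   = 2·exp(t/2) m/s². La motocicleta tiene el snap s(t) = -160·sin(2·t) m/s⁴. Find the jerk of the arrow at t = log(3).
Starting from velocity v(t) = 4·exp(t), we take 2 derivatives. The derivative of velocity gives acceleration: a(t) = 4·exp(t). Taking d/dt of a(t), we find j(t) = 4·exp(t). From the given jerk equation j(t) = 4·exp(t), we substitute t = log(3) to get j = 12.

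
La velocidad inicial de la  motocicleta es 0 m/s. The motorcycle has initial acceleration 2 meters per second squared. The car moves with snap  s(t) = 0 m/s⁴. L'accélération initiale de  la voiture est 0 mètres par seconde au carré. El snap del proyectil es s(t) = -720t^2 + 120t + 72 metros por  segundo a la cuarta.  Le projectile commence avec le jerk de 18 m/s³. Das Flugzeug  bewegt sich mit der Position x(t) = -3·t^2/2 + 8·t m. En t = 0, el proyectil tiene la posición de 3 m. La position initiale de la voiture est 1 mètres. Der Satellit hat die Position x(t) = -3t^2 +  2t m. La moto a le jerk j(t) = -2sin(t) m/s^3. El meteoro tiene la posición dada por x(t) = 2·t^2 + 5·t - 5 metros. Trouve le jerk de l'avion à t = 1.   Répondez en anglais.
Starting from position x(t) = -3·t^2/2 + 8·t, we take 3 derivatives. Taking d/dt of x(t), we find v(t) = 8 - 3·t. Taking d/dt of v(t), we find a(t) = -3. Differentiating acceleration, we get jerk: j(t) = 0. From the given jerk equation j(t) = 0, we substitute t = 1 to get j = 0.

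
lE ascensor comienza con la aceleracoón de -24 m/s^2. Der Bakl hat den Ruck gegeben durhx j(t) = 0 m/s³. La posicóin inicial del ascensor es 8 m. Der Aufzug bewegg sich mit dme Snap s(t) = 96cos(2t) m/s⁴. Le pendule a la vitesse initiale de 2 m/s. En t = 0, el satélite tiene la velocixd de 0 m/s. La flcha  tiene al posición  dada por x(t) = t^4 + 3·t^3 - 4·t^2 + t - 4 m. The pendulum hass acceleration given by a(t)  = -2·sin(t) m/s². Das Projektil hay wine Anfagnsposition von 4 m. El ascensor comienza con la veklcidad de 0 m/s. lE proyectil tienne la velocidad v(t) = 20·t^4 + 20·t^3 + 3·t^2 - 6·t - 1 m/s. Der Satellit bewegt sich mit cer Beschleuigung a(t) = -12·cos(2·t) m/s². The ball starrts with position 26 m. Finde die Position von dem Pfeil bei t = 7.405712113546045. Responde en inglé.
We have position x(t) = t^4 + 3·t^3 - 4·t^2 + t - 4. Substituting t = 7.405712113546045: x(7.405712113546045) = 4010.44382396973.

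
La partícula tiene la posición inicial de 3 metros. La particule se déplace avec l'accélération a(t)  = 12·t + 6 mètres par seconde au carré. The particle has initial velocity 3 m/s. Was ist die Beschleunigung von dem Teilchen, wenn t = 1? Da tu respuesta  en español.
De la ecuación de la aceleración a(t) = 12·t + 6, sustituimos t = 1 para obtener a = 18.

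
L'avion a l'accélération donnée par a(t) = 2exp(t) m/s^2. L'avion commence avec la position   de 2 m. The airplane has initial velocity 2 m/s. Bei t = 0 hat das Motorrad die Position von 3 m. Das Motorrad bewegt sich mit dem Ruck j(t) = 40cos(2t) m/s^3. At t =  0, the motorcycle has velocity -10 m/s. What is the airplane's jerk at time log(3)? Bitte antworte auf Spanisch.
Partiendo de la aceleración a(t) = 2·exp(t), tomamos 1 derivada. Tomando d/dt de a(t), encontramos j(t) = 2·exp(t). Tenemos la sacudida j(t) = 2·exp(t). Sustituyendo t = log(3): j(log(3)) = 6.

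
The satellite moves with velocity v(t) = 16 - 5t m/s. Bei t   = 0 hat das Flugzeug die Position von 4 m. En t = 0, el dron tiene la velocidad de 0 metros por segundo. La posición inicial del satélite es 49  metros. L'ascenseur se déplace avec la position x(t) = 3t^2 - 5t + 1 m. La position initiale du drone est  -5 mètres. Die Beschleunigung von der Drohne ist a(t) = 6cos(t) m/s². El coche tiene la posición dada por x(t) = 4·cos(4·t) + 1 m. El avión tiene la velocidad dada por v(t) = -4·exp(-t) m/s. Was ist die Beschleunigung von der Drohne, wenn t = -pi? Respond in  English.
Using a(t) = 6·cos(t) and substituting t = -pi, we find a = -6.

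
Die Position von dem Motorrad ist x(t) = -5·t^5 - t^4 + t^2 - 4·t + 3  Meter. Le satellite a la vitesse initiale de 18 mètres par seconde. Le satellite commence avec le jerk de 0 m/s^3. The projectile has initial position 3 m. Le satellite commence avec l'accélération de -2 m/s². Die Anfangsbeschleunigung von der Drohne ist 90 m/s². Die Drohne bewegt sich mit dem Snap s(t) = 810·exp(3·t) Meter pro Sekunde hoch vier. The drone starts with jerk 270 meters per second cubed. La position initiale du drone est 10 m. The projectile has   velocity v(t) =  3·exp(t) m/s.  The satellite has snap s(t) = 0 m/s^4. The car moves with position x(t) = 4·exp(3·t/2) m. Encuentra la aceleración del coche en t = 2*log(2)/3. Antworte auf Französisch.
En partant de la position x(t) = 4·exp(3·t/2), nous prenons 2 dérivées. En dérivant la position, nous obtenons la vitesse: v(t) = 6·exp(3·t/2). En prenant d/dt de v(t), nous trouvons a(t) = 9·exp(3·t/2). Nous avons l'accélération a(t) = 9·exp(3·t/2). En substituant t = 2*log(2)/3: a(2*log(2)/3) = 18.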